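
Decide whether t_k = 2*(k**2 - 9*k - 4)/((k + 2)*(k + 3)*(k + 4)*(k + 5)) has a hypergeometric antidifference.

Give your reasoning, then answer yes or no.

Yes. s_k = k*(-k**2 - 21*k - 2)/(6*(k + 2)*(k + 3)*(k + 4)).

Step 1: r(k) = (k + 2)*(9*k - (k + 1)**2 + 13)/((k + 6)*(-k**2 + 9*k + 4)).
Gosper form: A/B · C(k+1)/C(k) with A=k + 2, B=k + 6, C=k**2 - 9*k - 4.
Key eq: (k + 2)·f(k+1) = (k + 5)·f(k) + (k**2 - 9*k - 4).
Bound: deg f ≤ 3.
Solving with deg f ≤ 3: f(k) = -k*(k**2 + 21*k + 2)/12.
Then R = B(k−1)f/C = -k*(k + 5)*(k**2 + 21*k + 2)/(12*(k**2 - 9*k - 4)), so s_k = R(k)·t_k = k*(-k**2 - 21*k - 2)/(6*(k + 2)*(k + 3)*(k + 4)).
Check: Δs_k = 2*(k**2 - 9*k - 4)/(k**4 + 14*k**3 + 71*k**2 + 154*k + 120). ✓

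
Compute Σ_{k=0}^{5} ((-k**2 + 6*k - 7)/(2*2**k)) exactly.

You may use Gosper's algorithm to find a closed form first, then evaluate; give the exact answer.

The ratio is (k**2 - 4*k + 2)/(2*(k**2 - 6*k + 7)).
A = 1/2, B = 1, C = k**2 - 6*k + 7.
f must satisfy (1/2)·f(k+1) − (1)·f(k) = k**2 - 6*k + 7.
Bound: deg f ≤ 2.
A polynomial solution: f(k) = -2*(k - 2)**2.
Then R = B(k−1)f/C = -2*(k - 2)**2/(k**2 - 6*k + 7), so s_k = R(k)·t_k = (k**2 - 4*k + 4)/2**k.
Δs = (-k**2 + 6*k - 7)/(2*2**k), as required.
Sum = s_(6) − s_(0); s_(6) = 1/4, s_(0) = 4 ⇒ -15/4.

Σ = -15/4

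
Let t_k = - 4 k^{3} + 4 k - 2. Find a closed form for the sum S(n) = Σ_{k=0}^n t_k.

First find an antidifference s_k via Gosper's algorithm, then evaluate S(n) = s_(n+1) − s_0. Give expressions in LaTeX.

The ratio is (-2*k + 2*(k + 1)**3 - 1)/(2*k**3 - 2*k + 1).
Normal form (A,B,C) = (1, 1, k**3 - k + 1/2).
Set up (1)·f(k+1) − (1)·f(k) − (k**3 - k + 1/2) = 0.
d = 4 from the (0,0,3) case.
Solve for f: f(k) = k*(k**3 - 2*k**2 - k + 4)/4 (degree 4 ≤ 4).
R(k) = B(k−1)·f(k)/C(k) = k*(k**3 - 2*k**2 - k + 4)/(2*(2*k**3 - 2*k + 1)); s_k = R·t_k = k*(-k**3 + 2*k**2 + k - 4).
s_(k+1) − s_k = -4*k**3 + 4*k - 2 = t_k.
s_(n+1) = -n**4 - 2*n**3 + n**2 - 2 and s_(0) = 0, so S(n) = -n**4 - 2*n**3 + n**2 - 2.

S(n) = - n^{4} - 2 n^{3} + n^{2} - 2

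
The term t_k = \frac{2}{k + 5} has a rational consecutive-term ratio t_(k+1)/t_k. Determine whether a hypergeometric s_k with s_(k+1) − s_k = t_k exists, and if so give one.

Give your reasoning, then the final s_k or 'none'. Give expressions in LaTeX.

no hypergeometric antidifference exists

The ratio is (k + 5)/(k + 6).
Take A(k)=k + 5, B(k)=k + 6, C(k)=1.
f must satisfy (k + 5)·f(k+1) − (k + 5)·f(k) = 1.
Bound: deg f ≤ 0.
f = c0 ⇒ A·f(k+1) − B(k−1)·f(k) − C = -1. The system {-1 = 0} is inconsistent; no antidifference.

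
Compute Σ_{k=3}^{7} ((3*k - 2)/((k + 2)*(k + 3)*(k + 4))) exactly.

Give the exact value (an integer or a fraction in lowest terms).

Σ = 43/330

t_(k+1)/t_k = (k + 2)*(3*k + 1)/((k + 5)*(3*k - 2)).
Take A(k)=k + 2, B(k)=k + 5, C(k)=k - 2/3.
Need (k + 2)·f(k+1) − (k + 4)·f(k) = k - 2/3.
Bound: deg f ≤ 2.
Match coefficients ⇒ f(k) = k*(k - 4)/9.
Get s_k = R·t_k = k*(k - 4)/(3*(k + 2)*(k + 3)) with R(k) = B(k−1)f(k)/C(k) = k*(k - 4)*(k + 4)/(3*(3*k - 2)).
Δs = (3*k - 2)/(k**3 + 9*k**2 + 26*k + 24), as required.
Telescoping: Σ = s_(8) − s_(3) = 16/165 − (-1/30) = 43/330.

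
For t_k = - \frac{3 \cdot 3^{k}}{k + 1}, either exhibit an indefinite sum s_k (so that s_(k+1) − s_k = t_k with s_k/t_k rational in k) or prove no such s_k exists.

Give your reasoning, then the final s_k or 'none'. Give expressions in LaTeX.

Compute t_(k+1)/t_k: get 3*(k + 1)/(k + 2).
Take A(k)=3*k + 3, B(k)=k + 2, C(k)=1.
f must satisfy (3*k + 3)·f(k+1) − (k + 1)·f(k) = 1.
deg f ≤ -1 (via 1,1,0).
Negative degree bound (-1): no f exists, t_k not Gosper-summable.

none (Gosper's algorithm certifies no s_k)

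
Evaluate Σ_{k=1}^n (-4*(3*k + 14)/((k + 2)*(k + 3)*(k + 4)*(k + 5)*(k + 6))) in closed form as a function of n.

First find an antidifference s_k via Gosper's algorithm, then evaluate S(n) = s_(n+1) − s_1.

S(n) = n*(-n**2 - 13*n - 54)/(18*(n**3 + 13*n**2 + 54*n + 72))

t_(k+1)/t_k = (k + 2)*(3*k + 17)/((k + 7)*(3*k + 14)).
Normal form (A,B,C) = (k + 2, k + 7, k + 14/3).
Key eq: (k + 2)·f(k+1) = (k + 6)·f(k) + (k + 14/3).
From deg A=1, deg B=1, deg C=1: d=4.
Solve for f: f(k) = k*(k + 4)*(k**2 + 10*k + 31)/90 (degree 4 ≤ 4).
R(k) = B(k−1)·f(k)/C(k) = k*(k + 4)*(k + 6)*(k**2 + 10*k + 31)/(30*(3*k + 14)); s_k = R·t_k = 2*k*(-k**2 - 10*k - 31)/(15*(k**3 + 10*k**2 + 31*k + 30)).
s_(k+1) − s_k = 4*(-3*k - 14)/(k**5 + 20*k**4 + 155*k**3 + 580*k**2 + 1044*k + 720) = t_k.
Σ_(k=1)^n t_k = s_(n+1) − s_(1) = (2*(-n**3 - 13*n**2 - 54*n - 42)/(15*(n**3 + 13*n**2 + 54*n + 72))) − (-7/90), i.e. n*(-n**2 - 13*n - 54)/(18*(n**3 + 13*n**2 + 54*n + 72)).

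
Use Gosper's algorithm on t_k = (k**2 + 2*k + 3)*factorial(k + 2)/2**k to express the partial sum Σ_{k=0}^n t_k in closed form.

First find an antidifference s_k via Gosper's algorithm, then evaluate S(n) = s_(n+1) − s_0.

Step 1: r(k) = (k + 3)*(2*k + (k + 1)**2 + 5)/(2*(k**2 + 2*k + 3)).
So A=k/2 + 3/2 and B=1, with C=k**2 + 2*k + 3.
Key eq: (k/2 + 3/2)·f(k+1) = (1)·f(k) + (k**2 + 2*k + 3).
Degrees (1,0,2) ⇒ d ≤ 1.
A polynomial solution: f(k) = 2*k.
Then R = B(k−1)f/C = 2*k/(k**2 + 2*k + 3), so s_k = R(k)·t_k = 2**(1 - k)*k*factorial(k + 2).
Δs = (k**2 + 2*k + 3)*factorial(k + 2)/2**k, as required.
Telescope: S(n) = s_(n+1) − s_(0) = (n + 1)*factorial(n + 3)/2**n − (0) = (n + 1)*factorial(n + 3)/2**n.

S(n) = (n + 1)*factorial(n + 3)/2**n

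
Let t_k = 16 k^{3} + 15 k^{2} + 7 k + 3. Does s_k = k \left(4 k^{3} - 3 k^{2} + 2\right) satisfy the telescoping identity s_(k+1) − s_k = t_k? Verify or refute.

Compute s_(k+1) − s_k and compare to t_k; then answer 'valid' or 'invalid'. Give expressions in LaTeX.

s_(k+1) = (k + 1)*(4*(k + 1)**3 - 3*(k + 1)**2 + 2)
s_(k+1) − s_k = 16*k**3 + 15*k**2 + 7*k + 3
(s_(k+1) − s_k) − t_k = 0

valid (s_(k+1) − s_k reduces to t_k)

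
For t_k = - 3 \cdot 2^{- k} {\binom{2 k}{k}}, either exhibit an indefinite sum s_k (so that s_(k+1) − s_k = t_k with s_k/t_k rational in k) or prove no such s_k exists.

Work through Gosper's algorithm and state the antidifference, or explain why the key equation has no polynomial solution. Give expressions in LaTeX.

none (Gosper's algorithm certifies no s_k)

r(k) = (2*k + 1)/(k + 1) after simplifying.
So A=2*k + 1 and B=k + 1, with C=1.
Solve (2*k + 1)·f(k+1) − (k)·f(k) = 1.
deg f ≤ -1 (via 1,1,0).
Bound -1 < 0, so the key equation has no polynomial solution.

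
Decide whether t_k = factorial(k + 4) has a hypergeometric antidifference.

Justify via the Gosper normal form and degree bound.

r(k) = k + 5 after simplifying.
Gosper form: A/B · C(k+1)/C(k) with A=k + 5, B=1, C=1.
Need (k + 5)·f(k+1) − (1)·f(k) = 1.
Degrees (1,0,0) ⇒ d ≤ -1.
deg f ≤ -1 is impossible — no certificate.

No. Not Gosper-summable.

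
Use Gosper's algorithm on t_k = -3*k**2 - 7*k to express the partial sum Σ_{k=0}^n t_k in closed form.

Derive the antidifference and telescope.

S(n) = n*(-n**2 - 5*n - 4)

Compute t_(k+1)/t_k: get (3*k**2 + 13*k + 10)/(k*(3*k + 7)).
So A=1 and B=1, with C=k**2 + 7*k/3.
Need (1)·f(k+1) − (1)·f(k) = k**2 + 7*k/3.
deg f ≤ 3 (via 0,0,2).
Coefficient equations give f(k) = k*(k - 1)*(k + 3)/3.
Get s_k = R·t_k = k*(-k**2 - 2*k + 3) with R(k) = B(k−1)f(k)/C(k) = (k - 1)*(k + 3)/(3*k + 7).
Check: Δs_k = k*(-3*k - 7). ✓
s_(n+1) = n*(-n**2 - 5*n - 4) and s_(0) = 0, so S(n) = n*(-n**2 - 5*n - 4).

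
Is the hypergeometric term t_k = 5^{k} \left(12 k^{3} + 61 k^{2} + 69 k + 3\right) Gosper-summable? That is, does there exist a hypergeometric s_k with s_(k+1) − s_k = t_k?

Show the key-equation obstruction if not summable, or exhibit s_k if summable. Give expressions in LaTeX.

Compute t_(k+1)/t_k: get 5*(12*k**3 + 97*k**2 + 227*k + 145)/(12*k**3 + 61*k**2 + 69*k + 3).
A = 5, B = 1, C = k**3 + 61*k**2/12 + 23*k/4 + 1/4.
Need (5)·f(k+1) − (1)·f(k) = k**3 + 61*k**2/12 + 23*k/4 + 1/4.
d = 3 from the (0,0,3) case.
A polynomial solution: f(k) = (k - 1)*(3*k**2 + 7*k + 3)/12.
R(k) = B(k−1)·f(k)/C(k) = (k - 1)*(3*k**2 + 7*k + 3)/(12*k**3 + 61*k**2 + 69*k + 3); s_k = R·t_k = 5**k*(3*k**3 + 4*k**2 - 4*k - 3).
s_(k+1) − s_k = 5**k*(12*k**3 + 61*k**2 + 69*k + 3) = t_k.

Yes. s_k = 5^{k} \left(3 k^{3} + 4 k^{2} - 4 k - 3\right).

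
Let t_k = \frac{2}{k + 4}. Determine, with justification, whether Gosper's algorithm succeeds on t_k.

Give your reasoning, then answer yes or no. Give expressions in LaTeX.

r(k) = (k + 4)/(k + 5) after simplifying.
So A=k + 4 and B=k + 5, with C=1.
Solve (k + 4)·f(k+1) − (k + 4)·f(k) = 1.
Degrees (1,1,0) ⇒ d ≤ 0.
Write f(k) = c0. Then LHS − RHS = -1, requiring -1 = 0: contradictory. No certificate.

No. Not Gosper-summable.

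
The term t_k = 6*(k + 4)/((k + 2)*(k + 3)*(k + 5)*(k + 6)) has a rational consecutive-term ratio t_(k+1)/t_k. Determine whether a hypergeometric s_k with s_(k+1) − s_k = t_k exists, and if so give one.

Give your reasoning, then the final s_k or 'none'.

r(k) = (k + 2)*(k + 5)**2/((k + 4)**2*(k + 7)) after simplifying.
Factor: A=k + 2; B=k + 7; C=k**2 + 8*k + 16.
Set up (k + 2)·f(k+1) − (k + 6)·f(k) − (k**2 + 8*k + 16) = 0.
d = 4 from the (1,1,2) case.
Match coefficients ⇒ f(k) = k*(k + 3)*(k + 4)*(k + 7)/20.
R(k) = B(k−1)·f(k)/C(k) = k*(k + 3)*(k + 6)*(k + 7)/(20*(k + 4)); s_k = R·t_k = 3*k*(k + 7)/(10*(k**2 + 7*k + 10)).
Δs = 6*(k + 4)/(k**4 + 16*k**3 + 91*k**2 + 216*k + 180), as required.

s_k = 3*k*(k + 7)/(10*(k**2 + 7*k + 10))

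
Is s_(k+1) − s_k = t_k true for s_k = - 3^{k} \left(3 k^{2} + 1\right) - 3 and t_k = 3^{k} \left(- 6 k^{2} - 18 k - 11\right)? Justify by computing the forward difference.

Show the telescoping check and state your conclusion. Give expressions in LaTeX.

s_(k+1) = 3*3**k*(-3*(k + 1)**2 - 1) - 3
s_(k+1) − s_k = 3**k*(-6*k**2 - 18*k - 11)
(s_(k+1) − s_k) − t_k = 0

valid; difference matches t_k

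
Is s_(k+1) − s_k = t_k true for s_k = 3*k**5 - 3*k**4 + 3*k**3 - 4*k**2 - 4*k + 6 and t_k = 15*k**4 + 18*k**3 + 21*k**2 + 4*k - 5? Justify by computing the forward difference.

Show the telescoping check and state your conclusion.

s_(k+1) = 3*k**5 + 12*k**4 + 21*k**3 + 17*k**2 + 1
s_(k+1) − s_k = 15*k**4 + 18*k**3 + 21*k**2 + 4*k - 5
(s_(k+1) − s_k) − t_k = 0

valid; difference matches t_k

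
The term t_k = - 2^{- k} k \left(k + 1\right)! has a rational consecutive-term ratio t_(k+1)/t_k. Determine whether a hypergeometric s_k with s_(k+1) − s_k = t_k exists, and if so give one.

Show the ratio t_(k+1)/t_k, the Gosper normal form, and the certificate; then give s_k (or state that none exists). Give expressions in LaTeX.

s_k = - 2^{1 - k} \left(k + 1\right)!

Ratio r(k) = (k + 1)*(k + 2)/(2*k).
Normal form (A,B,C) = (k/2 + 1, 1, k).
Key eq: (k/2 + 1)·f(k+1) = (1)·f(k) + (k).
Degrees (1,0,1) ⇒ d ≤ 0.
A polynomial solution: f(k) = 2.
Get s_k = R·t_k = -2**(1 - k)*factorial(k + 1) with R(k) = B(k−1)f(k)/C(k) = 2/k.
s_(k+1) − s_k = -k*factorial(k + 1)/2**k = t_k.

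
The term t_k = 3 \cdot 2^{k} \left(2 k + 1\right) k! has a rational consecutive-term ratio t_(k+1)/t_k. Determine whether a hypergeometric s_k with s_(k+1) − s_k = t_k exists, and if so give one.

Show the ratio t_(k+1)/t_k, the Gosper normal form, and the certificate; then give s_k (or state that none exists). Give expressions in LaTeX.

Step 1: r(k) = 2*(k + 1)*(2*k + 3)/(2*k + 1).
Take A(k)=2*k + 2, B(k)=1, C(k)=k + 1/2.
Solve (2*k + 2)·f(k+1) − (1)·f(k) = k + 1/2.
deg f ≤ 0 (via 1,0,1).
Solving with deg f ≤ 0: f(k) = 1/2.
Get s_k = R·t_k = 3*2**k*factorial(k) with R(k) = B(k−1)f(k)/C(k) = 1/(2*k + 1).
Verify: 3*2**k*(2*k + 1)*factorial(k) matches t_k.

s_k = 3 \cdot 2^{k} k!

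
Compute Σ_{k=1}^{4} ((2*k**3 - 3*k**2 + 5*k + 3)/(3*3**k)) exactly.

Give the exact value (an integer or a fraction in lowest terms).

Σ = 580/243

The ratio is (2*k**3 + 3*k**2 + 5*k + 7)/(3*(2*k**3 - 3*k**2 + 5*k + 3)).
Gosper form: A/B · C(k+1)/C(k) with A=1/3, B=1, C=k**3 - 3*k**2/2 + 5*k/2 + 3/2.
Key eq: (1/3)·f(k+1) = (1)·f(k) + (k**3 - 3*k**2/2 + 5*k/2 + 3/2).
d = 3 from the (0,0,3) case.
Solving with deg f ≤ 3: f(k) = -3*(k**3 + 4*k + 4)/2.
R(k) = B(k−1)·f(k)/C(k) = -3*(k**3 + 4*k + 4)/(2*k**3 - 3*k**2 + 5*k + 3); s_k = R·t_k = (-k**3 - 4*k - 4)/3**k.
Check: Δs_k = (3*k**3 + 8*k - (k + 1)**3 + 4)/(3*3**k). ✓
Evaluate s at k=5 and k=1: -149/243 and -3; difference 580/243.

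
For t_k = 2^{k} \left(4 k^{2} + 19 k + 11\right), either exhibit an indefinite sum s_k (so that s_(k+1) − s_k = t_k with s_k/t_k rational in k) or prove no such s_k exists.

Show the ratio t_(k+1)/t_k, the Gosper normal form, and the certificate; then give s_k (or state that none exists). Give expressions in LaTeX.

s_k = 2^{k} \left(4 k^{2} + 3 k - 3\right)

Ratio r(k) = 2*(4*k**2 + 27*k + 34)/(4*k**2 + 19*k + 11).
Take A(k)=2, B(k)=1, C(k)=k**2 + 19*k/4 + 11/4.
Set up (2)·f(k+1) − (1)·f(k) − (k**2 + 19*k/4 + 11/4) = 0.
d = 2 from the (0,0,2) case.
Coefficient equations give f(k) = (4*k**2 + 3*k - 3)/4.
Certificate R = B(k−1)f/C = (4*k**2 + 3*k - 3)/(4*k**2 + 19*k + 11) gives s_k = 2**k*(4*k**2 + 3*k - 3).
Verify: 2**k*(4*k**2 + 19*k + 11) matches t_k.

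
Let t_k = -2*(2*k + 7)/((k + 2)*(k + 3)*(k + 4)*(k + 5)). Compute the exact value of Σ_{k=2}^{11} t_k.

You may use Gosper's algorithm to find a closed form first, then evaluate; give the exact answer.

Σ = -25/336

Ratio r(k) = (k + 2)*(2*k + 9)/((k + 6)*(2*k + 7)).
Take A(k)=k + 2, B(k)=k + 6, C(k)=k + 7/2.
Solve (k + 2)·f(k+1) − (k + 5)·f(k) = k + 7/2.
Degrees (1,1,1) ⇒ d ≤ 3.
A polynomial solution: f(k) = k*(k + 3)*(k + 6)/16.
R(k) = B(k−1)·f(k)/C(k) = k*(k + 3)*(k + 5)*(k + 6)/(8*(2*k + 7)); s_k = R·t_k = k*(-k - 6)/(4*(k**2 + 6*k + 8)).
Verify: 2*(-2*k - 7)/(k**4 + 14*k**3 + 71*k**2 + 154*k + 120) matches t_k.
Telescoping: Σ = s_(12) − s_(2) = -27/112 − (-1/6) = -25/336.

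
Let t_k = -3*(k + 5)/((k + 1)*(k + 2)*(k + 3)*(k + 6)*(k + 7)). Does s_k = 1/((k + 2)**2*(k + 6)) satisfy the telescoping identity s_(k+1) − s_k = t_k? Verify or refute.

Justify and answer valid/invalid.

Invalid: residual (4*k**2 + 31*k + 51)/(k**7 + 24*k**6 + 232*k**5 + 1170*k**4 + 3331*k**3 + 5358*k**2 + 4500*k + 1512) ≠ 0.

s_(k+1) = 1/((k + 3)**2*(k + 7))
s_(k+1) − s_k = 1/((k + 3)**2*(k + 7)) - 1/((k + 2)**2*(k + 6))
(s_(k+1) − s_k) − t_k = (4*k**2 + 31*k + 51)/(k**7 + 24*k**6 + 232*k**5 + 1170*k**4 + 3331*k**3 + 5358*k**2 + 4500*k + 1512)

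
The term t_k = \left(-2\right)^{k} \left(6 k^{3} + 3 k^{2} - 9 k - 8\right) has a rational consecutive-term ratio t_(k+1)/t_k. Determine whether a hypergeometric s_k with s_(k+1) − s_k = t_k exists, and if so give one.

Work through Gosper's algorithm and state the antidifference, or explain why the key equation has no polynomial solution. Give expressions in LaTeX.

s_k = \left(-2\right)^{k} k \left(- 2 k^{2} + 3 k + 3\right)

Step 1: r(k) = 2*(-6*k**3 - 21*k**2 - 15*k + 8)/(6*k**3 + 3*k**2 - 9*k - 8).
A = -2, B = 1, C = k**3 + k**2/2 - 3*k/2 - 4/3.
Need (-2)·f(k+1) − (1)·f(k) = k**3 + k**2/2 - 3*k/2 - 4/3.
deg f ≤ 3 (via 0,0,3).
A polynomial solution: f(k) = -k*(2*k**2 - 3*k - 3)/6.
R(k) = B(k−1)·f(k)/C(k) = -k*(2*k**2 - 3*k - 3)/(6*k**3 + 3*k**2 - 9*k - 8); s_k = R·t_k = (-2)**k*k*(-2*k**2 + 3*k + 3).
Verify: (-2)**k*(6*k**3 + 3*k**2 - 9*k - 8) matches t_k.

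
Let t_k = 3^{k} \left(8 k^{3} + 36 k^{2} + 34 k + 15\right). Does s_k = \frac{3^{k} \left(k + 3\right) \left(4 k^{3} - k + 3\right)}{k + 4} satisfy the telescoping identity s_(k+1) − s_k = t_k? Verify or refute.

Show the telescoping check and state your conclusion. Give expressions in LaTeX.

Invalid: residual \frac{3^{k} \left(- 8 k^{4} - 64 k^{3} - 178 k^{2} - 152 k - 57\right)}{k^{2} + 9 k + 20} ≠ 0.

s_(k+1) = 3**(k + 1)*(k + 4)*(-k + 4*(k + 1)**3 + 2)/(k + 5)
s_(k+1) − s_k = 3**k*(8*k**5 + 100*k**4 + 454*k**3 + 863*k**2 + 663*k + 243)/(k**2 + 9*k + 20)
(s_(k+1) − s_k) − t_k = 3**k*(-8*k**4 - 64*k**3 - 178*k**2 - 152*k - 57)/(k**2 + 9*k + 20)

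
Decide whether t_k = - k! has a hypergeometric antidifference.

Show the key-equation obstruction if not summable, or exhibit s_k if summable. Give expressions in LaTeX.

No; the degree bound rules out any f.

r(k) = k + 1 after simplifying.
Gosper form: A/B · C(k+1)/C(k) with A=k + 1, B=1, C=1.
f must satisfy (k + 1)·f(k+1) − (1)·f(k) = 1.
Degrees (1,0,0) ⇒ d ≤ -1.
Bound -1 < 0, so the key equation has no polynomial solution.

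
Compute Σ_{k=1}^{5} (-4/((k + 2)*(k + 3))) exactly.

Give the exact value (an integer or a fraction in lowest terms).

Σ = -5/6

Step 1: r(k) = (k + 2)/(k + 4).
A = k + 2, B = k + 4, C = 1.
Set up (k + 2)·f(k+1) − (k + 3)·f(k) − (1) = 0.
From deg A=1, deg B=1, deg C=0: d=1.
Match coefficients ⇒ f(k) = k/2.
So s_k = (B(k−1)f/C)·t_k = (k*(k + 3)/2)·t_k = -2*k/(k + 2).
Check: Δs_k = -4/(k**2 + 5*k + 6). ✓
Telescoping: Σ = s_(6) − s_(1) = -3/2 − (-2/3) = -5/6.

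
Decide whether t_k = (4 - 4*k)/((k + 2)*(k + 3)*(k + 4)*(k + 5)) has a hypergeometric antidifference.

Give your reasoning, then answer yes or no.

Yes. s_k = 2*k/((k + 2)*(k + 3)*(k + 4)).

Compute t_(k+1)/t_k: get k*(k + 2)/((k - 1)*(k + 6)).
Take A(k)=k + 2, B(k)=k + 6, C(k)=k - 1.
f must satisfy (k + 2)·f(k+1) − (k + 5)·f(k) = k - 1.
d = 3 from the (1,1,1) case.
A polynomial solution: f(k) = -k/2.
Then R = B(k−1)f/C = -k*(k + 5)/(2*(k - 1)), so s_k = R(k)·t_k = 2*k/((k + 2)*(k + 3)*(k + 4)).
Δs = 4*(1 - k)/(k**4 + 14*k**3 + 71*k**2 + 154*k + 120), as required.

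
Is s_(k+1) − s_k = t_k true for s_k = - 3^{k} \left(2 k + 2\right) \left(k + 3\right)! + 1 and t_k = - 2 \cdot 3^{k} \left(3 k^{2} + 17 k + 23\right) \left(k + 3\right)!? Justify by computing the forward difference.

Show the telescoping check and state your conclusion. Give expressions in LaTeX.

s_(k+1) = -3**(k + 1)*(2*k + 4)*factorial(k + 4) + 1
s_(k+1) − s_k = -2*3**k*(3*k**2 + 17*k + 23)*factorial(k + 3)
(s_(k+1) − s_k) − t_k = 0

valid; difference matches t_k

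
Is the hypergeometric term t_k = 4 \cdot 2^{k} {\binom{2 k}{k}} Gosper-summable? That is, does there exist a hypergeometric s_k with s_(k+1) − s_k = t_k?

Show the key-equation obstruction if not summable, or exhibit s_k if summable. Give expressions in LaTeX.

No — key equation has no polynomial f.

r(k) = 4*(2*k + 1)/(k + 1) after simplifying.
So A=8*k + 4 and B=k + 1, with C=1.
Key eq: (8*k + 4)·f(k+1) = (k)·f(k) + (1).
From deg A=1, deg B=1, deg C=0: d=-1.
Bound -1 < 0, so the key equation has no polynomial solution.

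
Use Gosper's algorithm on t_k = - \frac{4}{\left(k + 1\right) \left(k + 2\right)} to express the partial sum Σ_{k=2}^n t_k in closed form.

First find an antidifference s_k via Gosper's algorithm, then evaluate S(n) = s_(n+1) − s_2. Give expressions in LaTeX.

S(n) = \frac{4 \left(1 - n\right)}{3 \left(n + 2\right)}

The ratio is (k + 1)/(k + 3).
Gosper form: A/B · C(k+1)/C(k) with A=k + 1, B=k + 3, C=1.
Solve (k + 1)·f(k+1) − (k + 2)·f(k) = 1.
Degrees (1,1,0) ⇒ d ≤ 1.
Coefficient equations give f(k) = k.
R(k) = B(k−1)·f(k)/C(k) = k*(k + 2); s_k = R·t_k = -4*k/(k + 1).
Verify: -4/(k**2 + 3*k + 2) matches t_k.
s_(n+1) = 4*(-n - 1)/(n + 2) and s_(2) = -8/3, so S(n) = 4*(1 - n)/(3*(n + 2)).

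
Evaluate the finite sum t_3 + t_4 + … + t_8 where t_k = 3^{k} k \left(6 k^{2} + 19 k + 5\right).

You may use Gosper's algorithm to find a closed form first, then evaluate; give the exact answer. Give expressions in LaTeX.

Ratio r(k) = 3*(6*k**3 + 37*k**2 + 61*k + 30)/(k*(6*k**2 + 19*k + 5)).
Take A(k)=3, B(k)=1, C(k)=k**3 + 19*k**2/6 + 5*k/6.
Set up (3)·f(k+1) − (1)·f(k) − (k**3 + 19*k**2/6 + 5*k/6) = 0.
Bound: deg f ≤ 3.
Match coefficients ⇒ f(k) = k*(k - 1)*(3*k - 1)/6.
R(k) = B(k−1)·f(k)/C(k) = (k - 1)*(3*k - 1)/(6*k**2 + 19*k + 5); s_k = R·t_k = 3**k*k*(3*k**2 - 4*k + 1).
Check: Δs_k = 3**k*k*(6*k**2 + 19*k + 5). ✓
Sum = s_(9) − s_(3); s_(9) = 36846576, s_(3) = 1296 ⇒ 36845280.

Σ = 36845280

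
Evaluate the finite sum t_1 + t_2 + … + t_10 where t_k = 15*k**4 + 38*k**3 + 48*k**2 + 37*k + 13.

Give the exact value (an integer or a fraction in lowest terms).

Σ = 515590

Ratio r(k) = (15*k**4 + 98*k**3 + 252*k**2 + 307*k + 151)/(15*k**4 + 38*k**3 + 48*k**2 + 37*k + 13).
Take A(k)=1, B(k)=1, C(k)=k**4 + 38*k**3/15 + 16*k**2/5 + 37*k/15 + 13/15.
Solve (1)·f(k+1) − (1)·f(k) = k**4 + 38*k**3/15 + 16*k**2/5 + 37*k/15 + 13/15.
d = 5 from the (0,0,4) case.
Solve for f: f(k) = k*(3*k**4 + 2*k**3 + 2*k**2 + 4*k + 2)/15 (degree 5 ≤ 5).
R(k) = B(k−1)·f(k)/C(k) = k*(3*k**4 + 2*k**3 + 2*k**2 + 4*k + 2)/(15*k**4 + 38*k**3 + 48*k**2 + 37*k + 13); s_k = R·t_k = k*(3*k**4 + 2*k**3 + 2*k**2 + 4*k + 2).
Check: Δs_k = 15*k**4 + 38*k**3 + 48*k**2 + 37*k + 13. ✓
Sum = s_(11) − s_(1); s_(11) = 515603, s_(1) = 13 ⇒ 515590.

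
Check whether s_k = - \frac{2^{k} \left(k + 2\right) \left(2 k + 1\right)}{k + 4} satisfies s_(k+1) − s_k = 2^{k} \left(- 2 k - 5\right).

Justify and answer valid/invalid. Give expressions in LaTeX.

Invalid: residual \frac{2^{k + 1} \left(2 k^{2} + 11 k + 19\right)}{k^{2} + 9 k + 20} ≠ 0.

s_(k+1) = -2**(k + 1)*(k + 3)*(2*k + 3)/(k + 5)
s_(k+1) − s_k = 2**k*(-2*k**3 - 19*k**2 - 63*k - 62)/(k**2 + 9*k + 20)
(s_(k+1) − s_k) − t_k = 2**(k + 1)*(2*k**2 + 11*k + 19)/(k**2 + 9*k + 20)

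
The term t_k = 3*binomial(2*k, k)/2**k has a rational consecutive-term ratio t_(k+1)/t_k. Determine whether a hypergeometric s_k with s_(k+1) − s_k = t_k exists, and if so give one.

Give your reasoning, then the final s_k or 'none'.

none (Gosper's algorithm certifies no s_k)

t_(k+1)/t_k = (2*k + 1)/(k + 1).
Take A(k)=2*k + 1, B(k)=k + 1, C(k)=1.
Need (2*k + 1)·f(k+1) − (k)·f(k) = 1.
Degrees (1,1,0) ⇒ d ≤ -1.
Negative degree bound (-1): no f exists, t_k not Gosper-summable.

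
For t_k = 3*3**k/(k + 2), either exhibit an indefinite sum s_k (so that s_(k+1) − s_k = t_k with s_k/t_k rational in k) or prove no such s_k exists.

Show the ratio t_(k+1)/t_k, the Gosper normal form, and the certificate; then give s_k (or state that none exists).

no hypergeometric antidifference exists

The ratio is 3*(k + 2)/(k + 3).
So A=3*k + 6 and B=k + 3, with C=1.
f must satisfy (3*k + 6)·f(k+1) − (k + 2)·f(k) = 1.
Degrees (1,1,0) ⇒ d ≤ -1.
Negative degree bound (-1): no f exists, t_k not Gosper-summable.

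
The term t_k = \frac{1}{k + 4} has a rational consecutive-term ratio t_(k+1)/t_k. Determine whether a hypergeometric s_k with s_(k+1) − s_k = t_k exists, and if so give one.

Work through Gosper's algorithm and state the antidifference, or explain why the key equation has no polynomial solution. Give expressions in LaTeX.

none — t_k is not Gosper-summable

t_(k+1)/t_k = (k + 4)/(k + 5).
So A=k + 4 and B=k + 5, with C=1.
Solve (k + 4)·f(k+1) − (k + 4)·f(k) = 1.
From deg A=1, deg B=1, deg C=0: d=0.
f = c0 ⇒ A·f(k+1) − B(k−1)·f(k) − C = -1. The system {-1 = 0} is inconsistent; no antidifference.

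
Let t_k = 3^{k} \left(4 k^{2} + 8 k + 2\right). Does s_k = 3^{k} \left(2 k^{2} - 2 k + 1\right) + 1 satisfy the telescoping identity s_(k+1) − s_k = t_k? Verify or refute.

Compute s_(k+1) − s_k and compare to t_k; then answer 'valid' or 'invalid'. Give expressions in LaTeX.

s_(k+1) = 3**(k + 1)*(-2*k + 2*(k + 1)**2 - 1) + 1
s_(k+1) − s_k = 3**k*(4*k**2 + 8*k + 2)
(s_(k+1) − s_k) − t_k = 0

valid (s_(k+1) − s_k reduces to t_k)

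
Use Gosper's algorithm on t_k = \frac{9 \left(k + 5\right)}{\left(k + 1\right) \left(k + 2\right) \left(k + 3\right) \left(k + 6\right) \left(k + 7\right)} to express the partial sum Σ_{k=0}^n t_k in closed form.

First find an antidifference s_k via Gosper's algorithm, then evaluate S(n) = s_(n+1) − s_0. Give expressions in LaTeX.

S(n) = \frac{n^{3} + 12 n^{2} + 41 n + 30}{4 \left(n^{3} + 12 n^{2} + 41 n + 42\right)}

r(k) = (k + 1)*(k + 6)**2/((k + 4)*(k + 5)*(k + 8)) after simplifying.
Gosper form: A/B · C(k+1)/C(k) with A=k + 1, B=k + 8, C=k**3 + 14*k**2 + 65*k + 100.
Solve (k + 1)·f(k+1) − (k + 7)·f(k) = k**3 + 14*k**2 + 65*k + 100.
d = 6 from the (1,1,3) case.
Coefficient equations give f(k) = k*(k + 3)*(k + 4)**2*(k + 5)**2/36.
Then R = B(k−1)f/C = k*(k + 3)*(k + 4)*(k + 7)/36, so s_k = R(k)·t_k = k*(k**2 + 9*k + 20)/(4*(k**3 + 9*k**2 + 20*k + 12)).
Δs = 9*(k + 5)/(k**5 + 19*k**4 + 131*k**3 + 401*k**2 + 540*k + 252), as required.
s_(n+1) = (n**3 + 12*n**2 + 41*n + 30)/(4*(n**3 + 12*n**2 + 41*n + 42)) and s_(0) = 0, so S(n) = (n**3 + 12*n**2 + 41*n + 30)/(4*(n**3 + 12*n**2 + 41*n + 42)).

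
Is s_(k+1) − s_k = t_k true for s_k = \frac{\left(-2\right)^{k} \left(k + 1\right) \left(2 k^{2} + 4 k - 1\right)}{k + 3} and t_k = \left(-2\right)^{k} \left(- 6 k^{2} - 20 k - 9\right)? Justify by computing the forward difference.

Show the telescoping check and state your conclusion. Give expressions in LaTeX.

Invalid: residual \frac{2 \left(-2\right)^{k} \left(6 k^{3} + 40 k^{2} + 73 k + 26\right)}{k^{2} + 7 k + 12} ≠ 0.

s_(k+1) = (-2)**(k + 1)*(k + 2)*(4*k + 2*(k + 1)**2 + 3)/(k + 4)
s_(k+1) − s_k = (-2)**k*(-6*k**4 - 50*k**3 - 141*k**2 - 157*k - 56)/(k**2 + 7*k + 12)
(s_(k+1) − s_k) − t_k = 2*(-2)**k*(6*k**3 + 40*k**2 + 73*k + 26)/(k**2 + 7*k + 12)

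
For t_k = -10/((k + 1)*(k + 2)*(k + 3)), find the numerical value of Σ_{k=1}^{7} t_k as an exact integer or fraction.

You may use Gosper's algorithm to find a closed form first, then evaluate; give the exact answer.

Step 1: r(k) = (k + 1)/(k + 4).
A = k + 1, B = k + 4, C = 1.
Solve (k + 1)·f(k+1) − (k + 3)·f(k) = 1.
From deg A=1, deg B=1, deg C=0: d=2.
Coefficient equations give f(k) = k*(k + 3)/4.
Then R = B(k−1)f/C = k*(k + 3)**2/4, so s_k = R(k)·t_k = 5*k*(-k - 3)/(2*(k + 1)*(k + 2)).
Verify: -10/(k**3 + 6*k**2 + 11*k + 6) matches t_k.
Evaluate s at k=8 and k=1: -22/9 and -5/3; difference -7/9.

Σ = -7/9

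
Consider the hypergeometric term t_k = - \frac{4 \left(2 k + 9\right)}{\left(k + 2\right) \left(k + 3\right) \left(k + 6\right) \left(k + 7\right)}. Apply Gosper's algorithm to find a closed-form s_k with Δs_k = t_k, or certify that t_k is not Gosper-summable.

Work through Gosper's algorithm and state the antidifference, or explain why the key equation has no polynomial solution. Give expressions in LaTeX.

Compute t_(k+1)/t_k: get (k + 2)*(k + 6)*(2*k + 11)/((k + 4)*(k + 8)*(2*k + 9)).
Normal form (A,B,C) = (k + 2, k + 8, k**3 + 27*k**2/2 + 121*k/2 + 90).
Set up (k + 2)·f(k+1) − (k + 7)·f(k) − (k**3 + 27*k**2/2 + 121*k/2 + 90) = 0.
deg f ≤ 5 (via 1,1,3).
Solving with deg f ≤ 5: f(k) = k*(k + 3)*(k + 4)*(k + 5)*(k + 8)/24.
R(k) = B(k−1)·f(k)/C(k) = k*(k + 3)*(k + 7)*(k + 8)/(12*(2*k + 9)); s_k = R·t_k = k*(-k - 8)/(3*(k**2 + 8*k + 12)).
s_(k+1) − s_k = 4*(-2*k - 9)/(k**4 + 18*k**3 + 113*k**2 + 288*k + 252) = t_k.

s_k = \frac{k \left(- k - 8\right)}{3 \left(k^{2} + 8 k + 12\right)}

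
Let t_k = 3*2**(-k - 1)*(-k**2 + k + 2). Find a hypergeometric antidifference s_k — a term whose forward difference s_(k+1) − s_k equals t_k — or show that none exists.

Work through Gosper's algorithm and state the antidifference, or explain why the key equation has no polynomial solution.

Ratio r(k) = (k**2 + k - 2)/(2*(k**2 - k - 2)).
Factor: A=1/2; B=1; C=k**2 - k - 2.
Solve (1/2)·f(k+1) − (1)·f(k) = k**2 - k - 2.
Degrees (0,0,2) ⇒ d ≤ 2.
Solving with deg f ≤ 2: f(k) = -2*k*(k + 1).
Get s_k = R·t_k = 3*k*(k + 1)/2**k with R(k) = B(k−1)f(k)/C(k) = -2*k/(k - 2).
Verify: 3*(2 - k)*(k + 1)/(2*2**k) matches t_k.

s_k = 3*k*(k + 1)/2**k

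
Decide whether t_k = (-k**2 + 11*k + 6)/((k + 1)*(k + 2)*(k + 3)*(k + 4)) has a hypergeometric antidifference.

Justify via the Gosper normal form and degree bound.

Yes. s_k = k*(k**2 + 8*k + 3)/(2*(k + 1)*(k + 2)*(k + 3)).

The ratio is (k + 1)*(11*k - (k + 1)**2 + 17)/((k + 5)*(-k**2 + 11*k + 6)).
Factor: A=k + 1; B=k + 5; C=k**2 - 11*k - 6.
f must satisfy (k + 1)·f(k+1) − (k + 4)·f(k) = k**2 - 11*k - 6.
deg f ≤ 3 (via 1,1,2).
Solving with deg f ≤ 3: f(k) = -k*(k**2 + 8*k + 3)/2.
Get s_k = R·t_k = k*(k**2 + 8*k + 3)/(2*(k + 1)*(k + 2)*(k + 3)) with R(k) = B(k−1)f(k)/C(k) = -k*(k + 4)*(k**2 + 8*k + 3)/(2*(k**2 - 11*k - 6)).
Check: Δs_k = (-k**2 + 11*k + 6)/(k**4 + 10*k**3 + 35*k**2 + 50*k + 24). ✓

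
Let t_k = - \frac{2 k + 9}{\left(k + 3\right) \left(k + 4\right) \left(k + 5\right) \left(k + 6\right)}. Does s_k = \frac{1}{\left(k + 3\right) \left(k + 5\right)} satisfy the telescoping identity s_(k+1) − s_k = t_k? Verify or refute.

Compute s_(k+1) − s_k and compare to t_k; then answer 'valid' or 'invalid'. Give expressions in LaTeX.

s_(k+1) = 1/((k + 4)*(k + 6))
s_(k+1) − s_k = (-2*k - 9)/(k**4 + 18*k**3 + 119*k**2 + 342*k + 360)
(s_(k+1) − s_k) − t_k = 0

Valid: the claim telescopes to t_k.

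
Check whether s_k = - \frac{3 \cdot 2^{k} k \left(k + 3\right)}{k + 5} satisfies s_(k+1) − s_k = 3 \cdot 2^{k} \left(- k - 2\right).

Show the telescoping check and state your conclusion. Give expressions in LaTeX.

s_(k+1) = -6*2**k*(k + 1)*(k + 4)/(k + 6)
s_(k+1) − s_k = 3*2**k*(-k**3 - 11*k**2 - 40*k - 40)/(k**2 + 11*k + 30)
(s_(k+1) − s_k) − t_k = 6*2**k*(k**2 + 6*k + 10)/(k**2 + 11*k + 30)

Invalid: residual \frac{6 \cdot 2^{k} \left(k^{2} + 6 k + 10\right)}{k^{2} + 11 k + 30} ≠ 0.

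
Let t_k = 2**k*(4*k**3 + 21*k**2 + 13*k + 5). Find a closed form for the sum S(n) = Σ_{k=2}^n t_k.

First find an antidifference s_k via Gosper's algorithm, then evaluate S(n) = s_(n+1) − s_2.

S(n) = 8*2**n*n**3 + 18*2**n*n**2 + 14*2**n*n + 6*2**n - 92

Ratio r(k) = 2*(4*k**3 + 33*k**2 + 67*k + 43)/(4*k**3 + 21*k**2 + 13*k + 5).
Normal form (A,B,C) = (2, 1, k**3 + 21*k**2/4 + 13*k/4 + 5/4).
Set up (2)·f(k+1) − (1)·f(k) − (k**3 + 21*k**2/4 + 13*k/4 + 5/4) = 0.
Bound: deg f ≤ 3.
Coefficient equations give f(k) = (4*k**3 - 3*k**2 + k + 1)/4.
Certificate R = B(k−1)f/C = (4*k**3 - 3*k**2 + k + 1)/(4*k**3 + 21*k**2 + 13*k + 5) gives s_k = 2**k*(4*k**3 - 3*k**2 + k + 1).
Δs = 2**k*(4*k**3 + 21*k**2 + 13*k + 5), as required.
Evaluate: s_(n+1) = 2**(n + 1)*(4*n**3 + 9*n**2 + 7*n + 3); subtract s_(2) = 92 ⇒ S(n) = 8*2**n*n**3 + 18*2**n*n**2 + 14*2**n*n + 6*2**n - 92.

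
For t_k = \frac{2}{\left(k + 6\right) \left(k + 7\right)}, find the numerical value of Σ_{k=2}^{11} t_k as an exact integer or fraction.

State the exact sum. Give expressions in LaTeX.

Compute t_(k+1)/t_k: get (k + 6)/(k + 8).
Factor: A=k + 6; B=k + 8; C=1.
Key eq: (k + 6)·f(k+1) = (k + 7)·f(k) + (1).
deg f ≤ 1 (via 1,1,0).
Coefficient equations give f(k) = k/6.
Then R = B(k−1)f/C = k*(k + 7)/6, so s_k = R(k)·t_k = k/(3*(k + 6)).
Check: Δs_k = 2/(k**2 + 13*k + 42). ✓
Σ_(k=2)^(11) t_k = s_(12) − s_(2) = 2/9 − (1/12) = 5/36.

Σ = 5/36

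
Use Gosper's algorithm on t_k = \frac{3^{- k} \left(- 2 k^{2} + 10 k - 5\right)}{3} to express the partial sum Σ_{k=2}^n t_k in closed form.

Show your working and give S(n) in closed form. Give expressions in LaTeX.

S(n) = 3^{- n - 1} \left(3^{n} + n^{2} - 2 n - 2\right)

Ratio r(k) = (2*k**2 - 6*k - 3)/(3*(2*k**2 - 10*k + 5)).
A = 1/3, B = 1, C = k**2 - 5*k + 5/2.
Set up (1/3)·f(k+1) − (1)·f(k) − (k**2 - 5*k + 5/2) = 0.
deg f ≤ 2 (via 0,0,2).
Match coefficients ⇒ f(k) = -3*(k**2 - 4*k + 1)/2.
So s_k = (B(k−1)f/C)·t_k = (-3*(k**2 - 4*k + 1)/(2*k**2 - 10*k + 5))·t_k = (k**2 - 4*k + 1)/3**k.
Verify: (-2*k**2 + 10*k - 5)/(3*3**k) matches t_k.
Telescope: S(n) = s_(n+1) − s_(2) = 3**(-n - 1)*(n**2 - 2*n - 2) − (-1/3) = 3**(-n - 1)*(3**n + n**2 - 2*n - 2).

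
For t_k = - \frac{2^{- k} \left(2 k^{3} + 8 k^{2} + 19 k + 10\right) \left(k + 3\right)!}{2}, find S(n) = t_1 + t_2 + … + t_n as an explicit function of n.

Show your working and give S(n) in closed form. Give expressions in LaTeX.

Ratio r(k) = (2*k**4 + 22*k**3 + 97*k**2 + 203*k + 156)/(2*(2*k**3 + 8*k**2 + 19*k + 10)).
So A=k/2 + 2 and B=1, with C=k**3 + 4*k**2 + 19*k/2 + 5.
Need (k/2 + 2)·f(k+1) − (1)·f(k) = k**3 + 4*k**2 + 19*k/2 + 5.
From deg A=1, deg B=0, deg C=3: d=2.
Solve for f: f(k) = 2*k**2 + 1 (degree 2 ≤ 2).
R(k) = B(k−1)·f(k)/C(k) = 2*(2*k**2 + 1)/(2*k**3 + 8*k**2 + 19*k + 10); s_k = R·t_k = -(2*k**2 + 1)*factorial(k + 3)/2**k.
s_(k+1) − s_k = -(2*k**3 + 8*k**2 + 19*k + 10)*factorial(k + 3)/(2*2**k) = t_k.
Telescope: S(n) = s_(n+1) − s_(1) = -2**(-n - 1)*(2*n**2 + 4*n + 3)*factorial(n + 4) − (-36) = 36 - n**2*factorial(n + 4)/2**n - 2*n*factorial(n + 4)/2**n - 3*factorial(n + 4)/(2*2**n).

S(n) = 36 - 2^{- n} n^{2} \left(n + 4\right)! - 2 \cdot 2^{- n} n \left(n + 4\right)! - \frac{3 \cdot 2^{- n} \left(n + 4\right)!}{2}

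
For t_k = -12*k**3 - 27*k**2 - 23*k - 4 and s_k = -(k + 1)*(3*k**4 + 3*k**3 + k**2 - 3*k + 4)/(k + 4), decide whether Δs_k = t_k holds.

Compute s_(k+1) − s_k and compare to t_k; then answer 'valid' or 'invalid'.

s_(k+1) = (-3*k**5 - 21*k**4 - 58*k**3 - 76*k**2 - 48*k - 16)/(k + 5)
s_(k+1) − s_k = (-12*k**5 - 108*k**4 - 290*k**3 - 361*k**2 - 199*k - 44)/(k**2 + 9*k + 20)
(s_(k+1) − s_k) − t_k = 3*(9*k**4 + 72*k**3 + 130*k**2 + 99*k + 12)/(k**2 + 9*k + 20)

Invalid: residual 3*(9*k**4 + 72*k**3 + 130*k**2 + 99*k + 12)/(k**2 + 9*k + 20) ≠ 0.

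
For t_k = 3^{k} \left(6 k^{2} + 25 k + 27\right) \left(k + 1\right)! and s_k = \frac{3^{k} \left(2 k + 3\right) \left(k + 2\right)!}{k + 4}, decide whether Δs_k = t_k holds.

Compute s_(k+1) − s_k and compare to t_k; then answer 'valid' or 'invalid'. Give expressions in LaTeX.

s_(k+1) = 3**(k + 1)*(2*k + 5)*factorial(k + 3)/(k + 5)
s_(k+1) − s_k = 3**k*(6*k**3 + 55*k**2 + 164*k + 165)*factorial(k + 2)/((k + 4)*(k + 5))
(s_(k+1) − s_k) − t_k = -2*3**k*(6*k**3 + 49*k**2 + 125*k + 105)*factorial(k + 1)/((k + 4)*(k + 5))

Invalid: residual - \frac{2 \cdot 3^{k} \left(6 k^{3} + 49 k^{2} + 125 k + 105\right) \left(k + 1\right)!}{\left(k + 4\right) \left(k + 5\right)} ≠ 0.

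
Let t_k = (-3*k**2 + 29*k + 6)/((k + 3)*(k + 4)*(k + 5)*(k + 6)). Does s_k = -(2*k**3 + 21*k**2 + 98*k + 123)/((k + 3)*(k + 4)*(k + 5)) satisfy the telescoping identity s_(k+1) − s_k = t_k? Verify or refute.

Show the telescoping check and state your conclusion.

valid (s_(k+1) − s_k reduces to t_k)

s_(k+1) = (-98*k - 2*(k + 1)**3 - 21*(k + 1)**2 - 221)/((k + 4)*(k + 5)*(k + 6))
s_(k+1) − s_k = (-3*k**2 + 29*k + 6)/(k**4 + 18*k**3 + 119*k**2 + 342*k + 360)
(s_(k+1) − s_k) − t_k = 0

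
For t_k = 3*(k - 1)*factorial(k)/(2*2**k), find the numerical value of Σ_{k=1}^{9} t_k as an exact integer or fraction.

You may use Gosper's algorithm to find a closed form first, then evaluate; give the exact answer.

t_(k+1)/t_k = k*(k + 1)/(2*(k - 1)).
A = k/2 + 1/2, B = 1, C = k - 1.
Solve (k/2 + 1/2)·f(k+1) − (1)·f(k) = k - 1.
d = 0 from the (1,0,1) case.
Solving with deg f ≤ 0: f(k) = 2.
Certificate R = B(k−1)f/C = 2/(k - 1) gives s_k = 3*factorial(k)/2**k.
Check: Δs_k = 3*(k - 1)*factorial(k)/(2*2**k). ✓
Sum = s_(10) − s_(1); s_(10) = 42525/4, s_(1) = 3/2 ⇒ 42519/4.

Σ = 42519/4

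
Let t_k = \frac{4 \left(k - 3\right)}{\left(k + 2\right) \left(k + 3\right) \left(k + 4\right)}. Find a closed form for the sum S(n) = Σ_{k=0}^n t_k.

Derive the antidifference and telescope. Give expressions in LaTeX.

The ratio is (k - 2)*(k + 2)/((k - 3)*(k + 5)).
A = k + 2, B = k + 5, C = k - 3.
f must satisfy (k + 2)·f(k+1) − (k + 4)·f(k) = k - 3.
Degrees (1,1,1) ⇒ d ≤ 2.
Solve for f: f(k) = -k*(k + 17)/12 (degree 2 ≤ 2).
So s_k = (B(k−1)f/C)·t_k = (-k*(k + 4)*(k + 17)/(12*(k - 3)))·t_k = k*(-k - 17)/(3*(k + 2)*(k + 3)).
Check: Δs_k = 4*(k - 3)/(k**3 + 9*k**2 + 26*k + 24). ✓
Telescope: S(n) = s_(n+1) − s_(0) = (-n**2 - 19*n - 18)/(3*(n**2 + 7*n + 12)) − (0) = (-n**2 - 19*n - 18)/(3*(n**2 + 7*n + 12)).

S(n) = \frac{- n^{2} - 19 n - 18}{3 \left(n^{2} + 7 n + 12\right)}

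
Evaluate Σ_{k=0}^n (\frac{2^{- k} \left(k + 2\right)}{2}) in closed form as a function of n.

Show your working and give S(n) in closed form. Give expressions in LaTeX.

t_(k+1)/t_k = (k + 3)/(2*(k + 2)).
Gosper form: A/B · C(k+1)/C(k) with A=1/2, B=1, C=k + 2.
Set up (1/2)·f(k+1) − (1)·f(k) − (k + 2) = 0.
Bound: deg f ≤ 1.
Solve for f: f(k) = -2*(k + 3) (degree 1 ≤ 1).
Certificate R = B(k−1)f/C = -2*(k + 3)/(k + 2) gives s_k = (-k - 3)/2**k.
Δs = (k + 2)/(2*2**k), as required.
Evaluate: s_(n+1) = 2**(-n - 1)*(-n - 4); subtract s_(0) = -3 ⇒ S(n) = (6*2**n - n - 4)/(2*2**n).

S(n) = \frac{2^{- n} \left(6 \cdot 2^{n} - n - 4\right)}{2}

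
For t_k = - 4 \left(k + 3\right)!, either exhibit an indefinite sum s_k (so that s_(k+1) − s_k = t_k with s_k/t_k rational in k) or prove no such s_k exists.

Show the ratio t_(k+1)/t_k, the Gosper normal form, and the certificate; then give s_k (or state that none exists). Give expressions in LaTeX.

t_(k+1)/t_k = k + 4.
So A=k + 4 and B=1, with C=1.
Need (k + 4)·f(k+1) − (1)·f(k) = 1.
From deg A=1, deg B=0, deg C=0: d=-1.
Bound -1 < 0, so the key equation has no polynomial solution.

not Gosper-summable; s_k does not exist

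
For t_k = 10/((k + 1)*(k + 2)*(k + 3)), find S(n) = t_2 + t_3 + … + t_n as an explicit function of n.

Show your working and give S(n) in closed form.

S(n) = 5*(n**2 + 5*n - 6)/(12*(n**2 + 5*n + 6))

The ratio is (k + 1)/(k + 4).
So A=k + 1 and B=k + 4, with C=1.
Key eq: (k + 1)·f(k+1) = (k + 3)·f(k) + (1).
Degrees (1,1,0) ⇒ d ≤ 2.
Solving with deg f ≤ 2: f(k) = k*(k + 3)/4.
R(k) = B(k−1)·f(k)/C(k) = k*(k + 3)**2/4; s_k = R·t_k = 5*k*(k + 3)/(2*(k + 1)*(k + 2)).
s_(k+1) − s_k = 10/(k**3 + 6*k**2 + 11*k + 6) = t_k.
Telescope: S(n) = s_(n+1) − s_(2) = 5*(n**2 + 5*n + 4)/(2*(n**2 + 5*n + 6)) − (25/12) = 5*(n**2 + 5*n - 6)/(12*(n**2 + 5*n + 6)).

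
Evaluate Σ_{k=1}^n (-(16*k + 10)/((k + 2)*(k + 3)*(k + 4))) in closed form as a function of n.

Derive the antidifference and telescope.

The ratio is (k + 2)*(8*k + 13)/((k + 5)*(8*k + 5)).
Gosper form: A/B · C(k+1)/C(k) with A=k + 2, B=k + 5, C=k + 5/8.
Solve (k + 2)·f(k+1) − (k + 4)·f(k) = k + 5/8.
Degrees (1,1,1) ⇒ d ≤ 2.
Coefficient equations give f(k) = k*(7*k + 3)/32.
Certificate R = B(k−1)f/C = k*(k + 4)*(7*k + 3)/(4*(8*k + 5)) gives s_k = -k*(7*k + 3)/(2*(k + 2)*(k + 3)).
Check: Δs_k = 2*(-8*k - 5)/(k**3 + 9*k**2 + 26*k + 24). ✓
s_(n+1) = (-7*n**2 - 17*n - 10)/(2*(n**2 + 7*n + 12)) and s_(1) = -5/12, so S(n) = n*(-37*n - 67)/(12*(n**2 + 7*n + 12)).

S(n) = n*(-37*n - 67)/(12*(n**2 + 7*n + 12))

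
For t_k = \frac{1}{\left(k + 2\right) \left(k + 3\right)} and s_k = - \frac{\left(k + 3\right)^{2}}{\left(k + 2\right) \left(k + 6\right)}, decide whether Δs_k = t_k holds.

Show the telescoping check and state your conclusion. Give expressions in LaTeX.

s_(k+1) = -(k + 4)**2/((k + 3)*(k + 7))
s_(k+1) − s_k = (-2*k**2 - 8*k - 3)/(k**4 + 18*k**3 + 113*k**2 + 288*k + 252)
(s_(k+1) − s_k) − t_k = 3*(-k**2 - 7*k - 15)/(k**4 + 18*k**3 + 113*k**2 + 288*k + 252)

Invalid: residual \frac{3 \left(- k^{2} - 7 k - 15\right)}{k^{4} + 18 k^{3} + 113 k^{2} + 288 k + 252} ≠ 0.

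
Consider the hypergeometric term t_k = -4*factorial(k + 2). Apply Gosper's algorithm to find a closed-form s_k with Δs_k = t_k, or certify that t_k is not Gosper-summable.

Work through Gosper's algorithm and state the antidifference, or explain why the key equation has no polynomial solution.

not Gosper-summable; s_k does not exist

r(k) = k + 3 after simplifying.
So A=k + 3 and B=1, with C=1.
Solve (k + 3)·f(k+1) − (1)·f(k) = 1.
Degrees (1,0,0) ⇒ d ≤ -1.
deg f ≤ -1 is impossible — no certificate.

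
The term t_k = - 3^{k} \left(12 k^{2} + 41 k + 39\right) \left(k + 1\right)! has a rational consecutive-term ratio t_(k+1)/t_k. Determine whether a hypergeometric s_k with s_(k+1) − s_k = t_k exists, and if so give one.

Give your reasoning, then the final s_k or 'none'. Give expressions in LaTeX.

s_k = - 3^{k} \left(4 k + 3\right) \left(k + 1\right)!

Step 1: r(k) = 3*(12*k**3 + 89*k**2 + 222*k + 184)/(12*k**2 + 41*k + 39).
So A=3*k + 6 and B=1, with C=k**2 + 41*k/12 + 13/4.
Solve (3*k + 6)·f(k+1) − (1)·f(k) = k**2 + 41*k/12 + 13/4.
Bound: deg f ≤ 1.
Solve for f: f(k) = (4*k + 3)/12 (degree 1 ≤ 1).
Then R = B(k−1)f/C = (4*k + 3)/(12*k**2 + 41*k + 39), so s_k = R(k)·t_k = -3**k*(4*k + 3)*factorial(k + 1).
Check: Δs_k = -3**k*(12*k**2 + 41*k + 39)*factorial(k + 1). ✓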